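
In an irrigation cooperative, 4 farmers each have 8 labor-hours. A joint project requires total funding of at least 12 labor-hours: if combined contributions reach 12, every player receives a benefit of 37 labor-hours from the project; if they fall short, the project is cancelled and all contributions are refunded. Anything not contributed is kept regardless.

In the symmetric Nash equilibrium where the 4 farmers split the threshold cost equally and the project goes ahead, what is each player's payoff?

42 labor-hours

Equal share of the threshold: 12/4 = 3.
At this profile no one gains by cutting their contribution: any cut drops the total below 12, the project is cancelled, contributions are refunded, and the deviator ends with 8, which is less than 8 − 3 + 37 = 42. Contributing more than 3 just wastes the excess. So contributing exactly 3 is a best response.
Each player's payoff: 8 − 3 + 37 = 42.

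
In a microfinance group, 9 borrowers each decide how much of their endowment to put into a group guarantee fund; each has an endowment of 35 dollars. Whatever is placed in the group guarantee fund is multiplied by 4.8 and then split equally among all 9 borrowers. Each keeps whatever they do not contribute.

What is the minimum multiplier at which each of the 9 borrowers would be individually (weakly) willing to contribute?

A contributed unit returns (multiplier)/9 to its contributor.
This reaches 1 exactly when the multiplier is 9.

9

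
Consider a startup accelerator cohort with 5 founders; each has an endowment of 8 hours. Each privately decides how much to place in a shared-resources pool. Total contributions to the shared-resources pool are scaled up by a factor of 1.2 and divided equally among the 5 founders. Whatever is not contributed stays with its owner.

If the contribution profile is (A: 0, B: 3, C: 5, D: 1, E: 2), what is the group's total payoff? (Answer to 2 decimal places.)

Total contributed: 0 + 3 + 5 + 1 + 2 = 11; total kept: 5 × 8 − 11 = 29.
The shared-resources pool pays out 1.2 × 11 = 13.20 in aggregate.
Group total = 29 + 13.20 = 42.20.

42.20 hours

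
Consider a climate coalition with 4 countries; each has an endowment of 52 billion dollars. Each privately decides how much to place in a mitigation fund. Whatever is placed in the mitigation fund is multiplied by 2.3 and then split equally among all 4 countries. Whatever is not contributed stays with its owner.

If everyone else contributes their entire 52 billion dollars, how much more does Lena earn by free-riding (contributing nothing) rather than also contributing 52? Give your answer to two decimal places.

22.10 billion dollars

Switching from a contribution of 52 to 0 lets Lena keep an extra 52 billion dollars, but lowers the mitigation fund by 52, which costs Lena their own share of that drop: 2.3/4 × 52 = 29.90.
Net gain = 52 − 29.90 = 22.10. The private return per contributed unit (0.5750) is below 1, so free-riding is indeed the best response regardless of what the others do.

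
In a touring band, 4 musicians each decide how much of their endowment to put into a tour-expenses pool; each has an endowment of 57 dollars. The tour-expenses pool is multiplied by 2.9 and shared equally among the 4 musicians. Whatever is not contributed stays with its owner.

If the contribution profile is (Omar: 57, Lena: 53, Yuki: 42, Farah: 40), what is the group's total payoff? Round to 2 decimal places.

592.80 dollars

Total contributed: 57 + 53 + 42 + 40 = 192; total kept: 4 × 57 − 192 = 36.
The tour-expenses pool pays out 2.9 × 192 = 556.80 in aggregate.
Group total = 36 + 556.80 = 592.80.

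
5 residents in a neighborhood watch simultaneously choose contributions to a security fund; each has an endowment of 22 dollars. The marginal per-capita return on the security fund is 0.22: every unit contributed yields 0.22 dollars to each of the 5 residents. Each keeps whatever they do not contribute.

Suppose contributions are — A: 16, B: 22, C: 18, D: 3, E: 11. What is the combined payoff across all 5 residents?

Total contributed: 16 + 22 + 18 + 3 + 11 = 70; total kept: 5 × 22 − 70 = 40.
The security fund pays out 0.22 × 5 × 70 = 77.00 in aggregate.
Group total = 40 + 77.00 = 117.00.

117.00 dollars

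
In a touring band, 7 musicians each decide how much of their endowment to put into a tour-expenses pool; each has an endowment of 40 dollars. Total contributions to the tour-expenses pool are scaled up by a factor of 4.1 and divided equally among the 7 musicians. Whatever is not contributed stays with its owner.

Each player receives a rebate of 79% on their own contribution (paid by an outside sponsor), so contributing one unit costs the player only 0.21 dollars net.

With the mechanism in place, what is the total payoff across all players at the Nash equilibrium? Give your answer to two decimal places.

With the mechanism, a contributed unit returns (4.1/7) / 0.21 = 2.7891 per unit of net cost to the contributor — now above 1 — so contributing fully is weakly dominant for every player.
At the Nash equilibrium everyone contributes 40. Group total payoff = 7 × (40 × 0.79 + 4.1 × 40) = 1369.20.

1369.20 dollars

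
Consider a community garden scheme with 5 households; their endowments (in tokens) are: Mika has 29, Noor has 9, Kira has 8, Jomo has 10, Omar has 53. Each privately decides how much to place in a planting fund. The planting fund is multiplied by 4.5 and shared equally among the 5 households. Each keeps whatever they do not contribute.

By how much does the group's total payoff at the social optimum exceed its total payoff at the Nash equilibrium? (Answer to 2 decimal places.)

381.50 tokens

The private return per contributed unit is 4.5/5 = 0.9000 < 1 for every player regardless of endowment, so the Nash equilibrium is zero contribution and the group total is Σ E_j = 29 + 9 + 8 + 10 + 53 = 109.
Each contributed unit returns 4.500 to the group, so the social optimum is full contribution by everyone: group total = 4.500 × 109 = 490.50.
Efficiency loss = (4.500 − 1) × 109 = 381.50.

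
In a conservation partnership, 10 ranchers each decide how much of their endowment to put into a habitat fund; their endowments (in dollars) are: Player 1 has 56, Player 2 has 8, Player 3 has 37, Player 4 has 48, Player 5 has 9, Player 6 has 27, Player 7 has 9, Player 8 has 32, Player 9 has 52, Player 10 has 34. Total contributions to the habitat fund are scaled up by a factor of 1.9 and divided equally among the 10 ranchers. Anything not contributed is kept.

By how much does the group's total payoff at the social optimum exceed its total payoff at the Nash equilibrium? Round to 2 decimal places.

280.80 dollars

The private return per contributed unit is 1.9/10 = 0.1900 < 1 for every player regardless of endowment, so the Nash equilibrium is zero contribution and the group total is Σ E_j = 56 + 8 + 37 + 48 + 9 + 27 + 9 + 32 + 52 + 34 = 312.
Each contributed unit returns 1.900 to the group, so the social optimum is full contribution by everyone: group total = 1.900 × 312 = 592.80.
Efficiency loss = (1.900 − 1) × 312 = 280.80.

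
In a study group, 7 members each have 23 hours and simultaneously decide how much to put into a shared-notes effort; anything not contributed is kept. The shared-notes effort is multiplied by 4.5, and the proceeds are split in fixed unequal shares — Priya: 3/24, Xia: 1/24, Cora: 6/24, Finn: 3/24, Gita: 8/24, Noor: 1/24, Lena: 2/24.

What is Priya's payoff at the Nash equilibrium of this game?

For player j, contributing a unit is worthwhile iff 4.5 × (j's share) ≥ 1, i.e. iff j's share is at least 0.2222.
Cora and Gita clear that bar, contributing 23 each; the remaining 5 contribute 0. Total contributed: 46.
Priya keeps 23 and receives 4.5 × 46 × 3/24 = 25.88 from the shared-notes effort, for a payoff of 48.88.

48.88 hours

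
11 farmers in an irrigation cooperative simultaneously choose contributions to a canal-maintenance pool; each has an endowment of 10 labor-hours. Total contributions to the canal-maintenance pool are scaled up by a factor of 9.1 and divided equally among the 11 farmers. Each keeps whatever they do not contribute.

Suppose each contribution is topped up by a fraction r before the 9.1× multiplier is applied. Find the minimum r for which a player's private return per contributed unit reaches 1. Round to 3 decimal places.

0.209

With matching at rate r, one contributed unit becomes (1 + r) in the canal-maintenance pool and returns 9.1 × (1 + r) / 11 to the contributor.
Setting this equal to 1: 1 + r = 11/9.1 = 1.2088.
So the minimum matching rate is r = 1.2088 − 1 = 0.209.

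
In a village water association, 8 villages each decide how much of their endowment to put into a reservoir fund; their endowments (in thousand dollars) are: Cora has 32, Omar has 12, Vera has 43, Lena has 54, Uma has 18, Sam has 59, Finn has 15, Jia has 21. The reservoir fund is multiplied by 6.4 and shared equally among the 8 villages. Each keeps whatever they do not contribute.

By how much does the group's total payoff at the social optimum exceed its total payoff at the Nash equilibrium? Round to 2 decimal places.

1371.60 thousand dollars

The private return per contributed unit is 6.4/8 = 0.8000 < 1 for every player regardless of endowment, so the Nash equilibrium is zero contribution and the group total is Σ E_j = 32 + 12 + 43 + 54 + 18 + 59 + 15 + 21 = 254.
Each contributed unit returns 6.400 to the group, so the social optimum is full contribution by everyone: group total = 6.400 × 254 = 1625.60.
Efficiency loss = (6.400 − 1) × 254 = 1371.60.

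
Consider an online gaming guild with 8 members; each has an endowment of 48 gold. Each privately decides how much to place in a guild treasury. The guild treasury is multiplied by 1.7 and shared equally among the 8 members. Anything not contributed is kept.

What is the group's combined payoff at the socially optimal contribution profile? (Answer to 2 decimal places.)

652.80 gold

Each contributed unit returns 1.700 to the group as a whole (0.2125 to each of 8 players), which exceeds 1, so the social optimum is full contribution: group total = 1.700 × 384 = 652.80.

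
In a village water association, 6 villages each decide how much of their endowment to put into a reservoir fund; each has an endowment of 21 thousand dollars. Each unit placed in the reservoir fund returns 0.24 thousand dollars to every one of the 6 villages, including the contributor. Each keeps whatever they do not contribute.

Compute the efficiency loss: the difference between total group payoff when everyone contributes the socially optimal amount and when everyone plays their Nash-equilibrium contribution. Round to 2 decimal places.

55.44 thousand dollars

The private return per contributed unit is 0.24 < 1, so contributing 0 is dominant for every player. At the Nash equilibrium everyone keeps their 21, and the group total is 6 × 21 = 126.
Each contributed unit returns 1.440 to the group as a whole (0.24 to each of 6 players), which exceeds 1, so the social optimum is full contribution: group total = 1.440 × 126 = 181.44.
Efficiency loss = 181.44 − 126 = 55.44.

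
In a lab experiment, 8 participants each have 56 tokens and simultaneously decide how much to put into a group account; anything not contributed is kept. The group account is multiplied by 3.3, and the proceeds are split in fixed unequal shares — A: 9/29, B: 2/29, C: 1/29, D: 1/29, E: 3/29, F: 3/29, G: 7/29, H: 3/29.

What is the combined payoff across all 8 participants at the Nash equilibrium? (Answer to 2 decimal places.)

Player j's private return per contributed unit is 3.3 × (j's share). Contributing is weakly dominant for j when that share is at least 1/3.3 = 0.3030, and contributing 0 is dominant otherwise.
The only share above 0.3030 is A's 9/29, contributing 56; the remaining 7 contribute 0. Total contributed: 56.
The group account pays out 3.3 × 56 = 184.80 in total (split across the unequal shares, but the aggregate is all that matters for the group sum).
The 7 free-riders keep 56 each, adding 392. Group total = 392 + 184.80 = 576.80.

576.80 tokens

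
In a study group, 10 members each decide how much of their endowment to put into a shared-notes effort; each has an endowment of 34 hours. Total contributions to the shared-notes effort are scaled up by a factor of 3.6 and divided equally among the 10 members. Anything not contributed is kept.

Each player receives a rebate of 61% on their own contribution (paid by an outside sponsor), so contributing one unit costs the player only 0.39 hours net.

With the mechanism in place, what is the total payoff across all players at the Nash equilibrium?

The effective private return is (3.6/10) / 0.39 = 0.9231, which is still under 1, so the mechanism doesn't change anyone's dominant strategy: zero contribution.
Everyone keeps their endowment and the group total is 10 × 34 = 340.

340.00 hours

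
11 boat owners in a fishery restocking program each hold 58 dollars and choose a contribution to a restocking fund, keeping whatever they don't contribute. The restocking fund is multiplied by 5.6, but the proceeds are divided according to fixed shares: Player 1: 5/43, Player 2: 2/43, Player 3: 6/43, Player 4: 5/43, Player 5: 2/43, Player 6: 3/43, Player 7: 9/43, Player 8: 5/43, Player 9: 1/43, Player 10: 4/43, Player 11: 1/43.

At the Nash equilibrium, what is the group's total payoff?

For player j, contributing a unit is worthwhile iff 5.6 × (j's share) ≥ 1, i.e. iff j's share is at least 0.1786.
Player 7 alone (share 9/43) is above the threshold, contributing 58; the remaining 10 contribute 0. Total contributed: 58.
The restocking fund pays out 5.6 × 58 = 324.80 in total (split across the unequal shares, but the aggregate is all that matters for the group sum).
The 10 free-riders keep 58 each, adding 580. Group total = 580 + 324.80 = 904.80.

904.80 dollars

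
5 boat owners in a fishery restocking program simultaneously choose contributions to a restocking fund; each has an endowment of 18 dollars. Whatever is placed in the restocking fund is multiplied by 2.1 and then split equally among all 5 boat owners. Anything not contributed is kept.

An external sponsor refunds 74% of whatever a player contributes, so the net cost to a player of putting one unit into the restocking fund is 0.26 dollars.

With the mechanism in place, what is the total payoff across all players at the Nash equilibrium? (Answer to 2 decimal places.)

255.60 dollars

The effective private return per unit is now (2.1/5) / 0.26 = 1.6154 > 1, so every player's dominant strategy flips to full contribution.
At the Nash equilibrium everyone contributes 18. Group total payoff = 5 × (18 × 0.74 + 2.1 × 18) = 255.60.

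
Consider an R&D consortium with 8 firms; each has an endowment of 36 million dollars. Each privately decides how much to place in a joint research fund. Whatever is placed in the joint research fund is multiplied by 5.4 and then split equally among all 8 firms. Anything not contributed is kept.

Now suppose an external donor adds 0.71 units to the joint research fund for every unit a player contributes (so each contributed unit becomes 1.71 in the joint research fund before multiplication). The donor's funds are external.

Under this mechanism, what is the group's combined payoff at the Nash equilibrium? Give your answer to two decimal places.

2659.39 million dollars

The effective private return per unit is now 5.4 × 1.71 / 8 = 1.1543 > 1, so every player's dominant strategy flips to full contribution.
At the Nash equilibrium everyone contributes 36. Group total payoff = 5.4 × 1.71 × 288 = 2659.39.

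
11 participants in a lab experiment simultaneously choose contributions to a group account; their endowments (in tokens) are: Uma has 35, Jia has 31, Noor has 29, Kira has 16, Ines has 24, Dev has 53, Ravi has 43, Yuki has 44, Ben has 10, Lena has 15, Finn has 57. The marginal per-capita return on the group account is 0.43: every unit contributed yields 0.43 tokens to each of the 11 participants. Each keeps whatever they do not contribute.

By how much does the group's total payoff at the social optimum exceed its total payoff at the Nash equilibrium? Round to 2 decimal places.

1331.61 tokens

The private return per contributed unit is 0.43 < 1 for everyone, so the Nash equilibrium is zero contribution and the group total is Σ E_j = 35 + 31 + 29 + 16 + 24 + 53 + 43 + 44 + 10 + 15 + 57 = 357.
Each contributed unit returns 4.730 to the group, so the social optimum is full contribution by everyone: group total = 4.730 × 357 = 1688.61.
Efficiency loss = (4.730 − 1) × 357 = 1331.61.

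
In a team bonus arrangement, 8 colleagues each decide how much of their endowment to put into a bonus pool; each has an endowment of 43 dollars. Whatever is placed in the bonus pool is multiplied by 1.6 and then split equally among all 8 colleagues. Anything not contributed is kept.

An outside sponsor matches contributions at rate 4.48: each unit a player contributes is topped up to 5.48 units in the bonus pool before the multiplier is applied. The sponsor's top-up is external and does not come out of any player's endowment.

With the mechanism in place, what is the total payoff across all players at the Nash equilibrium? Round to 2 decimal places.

With the mechanism, a contributed unit returns 1.6 × 5.48 / 8 = 1.0960 per unit of net cost to the contributor — now above 1 — so contributing fully is weakly dominant for every player.
At the Nash equilibrium everyone contributes 43. Group total payoff = 1.6 × 5.48 × 344 = 3016.19.

3016.19 dollars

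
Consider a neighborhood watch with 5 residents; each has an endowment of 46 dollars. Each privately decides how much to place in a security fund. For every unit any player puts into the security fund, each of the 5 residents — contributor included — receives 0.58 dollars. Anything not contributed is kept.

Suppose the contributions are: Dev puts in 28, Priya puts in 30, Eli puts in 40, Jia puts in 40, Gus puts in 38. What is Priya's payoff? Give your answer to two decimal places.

Total contributed: 28 + 30 + 40 + 40 + 38 = 176.
Each receives 0.58 × 176 = 102.08 from the security fund.
Priya keeps 46 − 30 = 16, so Priya's payoff is 16 + 102.08 = 118.08.

118.08 dollars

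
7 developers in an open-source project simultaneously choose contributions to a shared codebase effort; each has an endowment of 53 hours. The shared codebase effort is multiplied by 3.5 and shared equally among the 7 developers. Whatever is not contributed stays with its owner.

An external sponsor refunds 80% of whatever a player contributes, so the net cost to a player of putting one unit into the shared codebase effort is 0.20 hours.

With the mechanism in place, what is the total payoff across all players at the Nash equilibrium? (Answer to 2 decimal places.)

With the mechanism, a contributed unit returns (3.5/7) / 0.20 = 2.5000 per unit of net cost to the contributor — now above 1 — so contributing fully is weakly dominant for every player.
At the Nash equilibrium everyone contributes 53. Group total payoff = 7 × (53 × 0.80 + 3.5 × 53) = 1595.30.

1595.30 hours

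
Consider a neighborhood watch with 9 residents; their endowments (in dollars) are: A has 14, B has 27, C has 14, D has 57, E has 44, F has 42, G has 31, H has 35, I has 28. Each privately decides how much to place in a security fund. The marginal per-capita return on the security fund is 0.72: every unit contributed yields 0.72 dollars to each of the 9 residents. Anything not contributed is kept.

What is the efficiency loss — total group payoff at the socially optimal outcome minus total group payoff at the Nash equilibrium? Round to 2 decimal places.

1600.16 dollars

The private return per contributed unit is 0.72 < 1 for everyone, so the Nash equilibrium is zero contribution and the group total is Σ E_j = 14 + 27 + 14 + 57 + 44 + 42 + 31 + 35 + 28 = 292.
Each contributed unit returns 6.480 to the group, so the social optimum is full contribution by everyone: group total = 6.480 × 292 = 1892.16.
Efficiency loss = (6.480 − 1) × 292 = 1600.16.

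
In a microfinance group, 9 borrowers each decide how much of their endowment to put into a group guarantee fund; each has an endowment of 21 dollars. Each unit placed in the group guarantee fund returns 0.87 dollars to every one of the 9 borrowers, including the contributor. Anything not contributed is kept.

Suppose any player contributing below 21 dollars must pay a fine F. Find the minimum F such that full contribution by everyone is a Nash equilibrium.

Given the others contribute fully, the best deviation is to contribute 0 (any partial contribution still incurs the fine and gives up units whose private return 0.87 is below 1).
Deviating from 21 to 0 saves 21 dollars but forfeits the deviator's share of the drop in the group guarantee fund: 0.87 × 21 = 18.27.
So the deviation gain is 21 − 18.27 = 2.73, and the fine must be at least 2.73 dollars to wipe it out.

2.73 dollars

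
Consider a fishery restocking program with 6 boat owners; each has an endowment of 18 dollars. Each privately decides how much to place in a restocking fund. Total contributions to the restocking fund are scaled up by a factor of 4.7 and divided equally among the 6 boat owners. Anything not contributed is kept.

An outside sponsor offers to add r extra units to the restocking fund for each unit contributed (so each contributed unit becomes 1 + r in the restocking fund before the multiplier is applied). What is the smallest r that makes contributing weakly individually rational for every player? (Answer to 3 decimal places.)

With matching at rate r, one contributed unit becomes (1 + r) in the restocking fund and returns 4.7 × (1 + r) / 6 to the contributor.
Setting this equal to 1: 1 + r = 6/4.7 = 1.2766.
So the minimum matching rate is r = 1.2766 − 1 = 0.277.

0.277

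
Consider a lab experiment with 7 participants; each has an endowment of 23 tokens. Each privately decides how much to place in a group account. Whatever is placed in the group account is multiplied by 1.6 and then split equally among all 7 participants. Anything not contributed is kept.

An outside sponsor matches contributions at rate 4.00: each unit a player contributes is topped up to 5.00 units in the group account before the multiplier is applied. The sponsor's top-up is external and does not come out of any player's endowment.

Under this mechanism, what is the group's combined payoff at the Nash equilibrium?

1288.00 tokens

The effective private return per unit is now 1.6 × 5.00 / 7 = 1.1429 > 1, so every player's dominant strategy flips to full contribution.
So the Nash equilibrium is full contribution by all 7; the group earns 1.6 × 5.00 × 161 = 1288.00.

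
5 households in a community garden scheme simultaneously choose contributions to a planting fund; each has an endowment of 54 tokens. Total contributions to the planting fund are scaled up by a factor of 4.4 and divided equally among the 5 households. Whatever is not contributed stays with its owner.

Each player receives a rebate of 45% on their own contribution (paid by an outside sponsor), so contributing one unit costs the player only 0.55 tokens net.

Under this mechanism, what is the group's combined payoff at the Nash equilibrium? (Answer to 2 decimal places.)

1309.50 tokens

The effective private return per unit is now (4.4/5) / 0.55 = 1.6000 > 1, so every player's dominant strategy flips to full contribution.
At the Nash equilibrium everyone contributes 54. Group total payoff = 5 × (54 × 0.45 + 4.4 × 54) = 1309.50.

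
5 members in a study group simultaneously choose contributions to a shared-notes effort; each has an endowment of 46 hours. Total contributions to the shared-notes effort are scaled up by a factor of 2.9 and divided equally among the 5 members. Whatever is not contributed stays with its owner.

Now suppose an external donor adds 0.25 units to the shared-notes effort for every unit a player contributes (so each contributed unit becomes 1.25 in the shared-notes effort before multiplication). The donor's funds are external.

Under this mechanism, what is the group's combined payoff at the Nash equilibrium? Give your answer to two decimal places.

230.00 hours

The effective private return is 2.9 × 1.25 / 5 = 0.7250, which is still under 1, so the mechanism doesn't change anyone's dominant strategy: zero contribution.
Everyone keeps their endowment and the group total is 5 × 46 = 230.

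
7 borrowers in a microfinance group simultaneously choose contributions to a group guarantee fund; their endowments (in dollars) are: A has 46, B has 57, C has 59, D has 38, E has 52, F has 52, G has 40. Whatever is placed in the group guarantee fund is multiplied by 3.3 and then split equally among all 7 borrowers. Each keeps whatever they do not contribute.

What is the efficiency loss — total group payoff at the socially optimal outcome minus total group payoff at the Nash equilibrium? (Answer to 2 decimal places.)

791.20 dollars

The private return per contributed unit is 3.3/7 = 0.4714 < 1 for every player regardless of endowment, so the Nash equilibrium is zero contribution and the group total is Σ E_j = 46 + 57 + 59 + 38 + 52 + 52 + 40 = 344.
Each contributed unit returns 3.300 to the group, so the social optimum is full contribution by everyone: group total = 3.300 × 344 = 1135.20.
Efficiency loss = (3.300 − 1) × 344 = 791.20.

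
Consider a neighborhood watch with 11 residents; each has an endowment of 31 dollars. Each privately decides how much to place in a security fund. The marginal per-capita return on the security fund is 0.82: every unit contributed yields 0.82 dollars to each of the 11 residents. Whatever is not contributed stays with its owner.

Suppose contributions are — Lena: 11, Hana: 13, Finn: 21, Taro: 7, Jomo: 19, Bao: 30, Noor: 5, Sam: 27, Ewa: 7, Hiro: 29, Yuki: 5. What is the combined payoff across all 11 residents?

Total contributed: 11 + 13 + 21 + 7 + 19 + 30 + 5 + 27 + 7 + 29 + 5 = 174; total kept: 11 × 31 − 174 = 167.
The security fund pays out 0.82 × 11 × 174 = 1569.48 in aggregate.
Group total = 167 + 1569.48 = 1736.48.

1736.48 dollars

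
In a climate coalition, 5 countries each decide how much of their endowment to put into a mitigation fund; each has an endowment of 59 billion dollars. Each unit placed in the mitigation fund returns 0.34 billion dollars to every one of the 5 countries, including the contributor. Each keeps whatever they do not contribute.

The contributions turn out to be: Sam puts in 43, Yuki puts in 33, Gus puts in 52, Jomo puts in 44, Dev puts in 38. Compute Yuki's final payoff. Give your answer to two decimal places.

97.40 billion dollars

Total contributed: 43 + 33 + 52 + 44 + 38 = 210.
Each receives 0.34 × 210 = 71.40 from the mitigation fund.
Yuki keeps 59 − 33 = 26, so Yuki's payoff is 26 + 71.40 = 97.40.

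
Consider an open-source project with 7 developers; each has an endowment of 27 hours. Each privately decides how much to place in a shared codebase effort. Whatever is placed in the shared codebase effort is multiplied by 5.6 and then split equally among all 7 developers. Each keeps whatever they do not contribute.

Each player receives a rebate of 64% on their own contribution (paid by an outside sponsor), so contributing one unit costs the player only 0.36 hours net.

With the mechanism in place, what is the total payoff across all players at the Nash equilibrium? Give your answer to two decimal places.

With the mechanism, a contributed unit returns (5.6/7) / 0.36 = 2.2222 per unit of net cost to the contributor — now above 1 — so contributing fully is weakly dominant for every player.
So the Nash equilibrium is full contribution by all 7; the group earns 7 × (27 × 0.64 + 5.6 × 27) = 1179.36.

1179.36 hours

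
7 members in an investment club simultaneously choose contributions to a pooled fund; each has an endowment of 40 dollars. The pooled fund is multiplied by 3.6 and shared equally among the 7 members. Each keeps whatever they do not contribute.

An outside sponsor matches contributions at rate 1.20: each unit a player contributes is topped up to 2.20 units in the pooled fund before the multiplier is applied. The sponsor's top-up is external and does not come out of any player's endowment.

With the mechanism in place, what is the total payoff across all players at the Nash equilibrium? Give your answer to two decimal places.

Under the mechanism each unit contributed yields 3.6 × 2.20 / 7 = 1.1314 back to its contributor per unit of net cost, which exceeds 1, making full contribution the dominant choice for everyone.
At the Nash equilibrium everyone contributes 40. Group total payoff = 3.6 × 2.20 × 280 = 2217.60.

2217.60 dollars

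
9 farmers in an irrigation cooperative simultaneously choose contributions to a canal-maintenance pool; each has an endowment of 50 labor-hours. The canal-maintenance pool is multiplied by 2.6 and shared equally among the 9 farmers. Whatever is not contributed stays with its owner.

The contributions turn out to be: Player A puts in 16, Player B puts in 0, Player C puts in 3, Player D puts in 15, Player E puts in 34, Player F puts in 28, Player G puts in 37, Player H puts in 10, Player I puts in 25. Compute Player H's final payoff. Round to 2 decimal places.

Total contributed: 16 + 0 + 3 + 15 + 34 + 28 + 37 + 10 + 25 = 168.
Each receives 2.6 × 168 / 9 = 48.53 from the canal-maintenance pool.
Player H keeps 50 − 10 = 40, so Player H's payoff is 40 + 48.53 = 88.53.

88.53 labor-hours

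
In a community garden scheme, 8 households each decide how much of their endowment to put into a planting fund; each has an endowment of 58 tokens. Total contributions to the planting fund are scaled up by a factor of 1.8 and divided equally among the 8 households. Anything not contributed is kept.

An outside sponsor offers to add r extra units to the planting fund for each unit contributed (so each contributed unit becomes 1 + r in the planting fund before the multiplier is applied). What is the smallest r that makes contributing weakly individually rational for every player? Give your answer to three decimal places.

3.444

With matching at rate r, one contributed unit becomes (1 + r) in the planting fund and returns 1.8 × (1 + r) / 8 to the contributor.
Setting this equal to 1: 1 + r = 8/1.8 = 4.4444.
So the minimum matching rate is r = 4.4444 − 1 = 3.444.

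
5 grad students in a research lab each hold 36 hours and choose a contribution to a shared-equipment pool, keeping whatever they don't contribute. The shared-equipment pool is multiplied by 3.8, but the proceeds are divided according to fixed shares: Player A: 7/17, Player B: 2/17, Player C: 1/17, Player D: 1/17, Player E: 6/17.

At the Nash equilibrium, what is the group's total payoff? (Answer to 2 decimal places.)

A player with share s gets back 3.8·s per unit contributed, so full contribution is dominant for anyone with s > 1/3.8 = 0.2632 and zero contribution is dominant for anyone below.
Player A and Player E are above the threshold, contributing 36 each; the remaining 3 contribute 0. Total contributed: 72.
The shared-equipment pool pays out 3.8 × 72 = 273.60 in total (split across the unequal shares, but the aggregate is all that matters for the group sum).
The 3 free-riders keep 36 each, adding 108. Group total = 108 + 273.60 = 381.60.

381.60 hours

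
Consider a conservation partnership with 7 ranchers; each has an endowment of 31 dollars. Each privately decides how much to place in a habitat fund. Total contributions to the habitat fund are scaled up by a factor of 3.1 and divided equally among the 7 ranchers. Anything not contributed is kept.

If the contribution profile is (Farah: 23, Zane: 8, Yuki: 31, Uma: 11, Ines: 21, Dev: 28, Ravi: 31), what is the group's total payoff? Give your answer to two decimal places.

Total contributed: 23 + 8 + 31 + 11 + 21 + 28 + 31 = 153; total kept: 7 × 31 − 153 = 64.
The habitat fund pays out 3.1 × 153 = 474.30 in aggregate.
Group total = 64 + 474.30 = 538.30.

538.30 dollars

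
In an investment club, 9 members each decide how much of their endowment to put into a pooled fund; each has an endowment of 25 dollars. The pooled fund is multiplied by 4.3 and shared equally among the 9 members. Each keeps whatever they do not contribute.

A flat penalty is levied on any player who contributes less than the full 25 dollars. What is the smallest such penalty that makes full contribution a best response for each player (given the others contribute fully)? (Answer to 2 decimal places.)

Given the others contribute fully, the best deviation is to contribute 0 (any partial contribution still incurs the fine and gives up units whose private return 0.4778 is below 1).
Deviating from 25 to 0 saves 25 dollars but forfeits the deviator's share of the drop in the pooled fund: 4.3/9 × 25 = 11.94.
So the deviation gain is 25 − 11.94 = 13.06, and the fine must be at least 13.06 dollars to wipe it out.

13.06 dollars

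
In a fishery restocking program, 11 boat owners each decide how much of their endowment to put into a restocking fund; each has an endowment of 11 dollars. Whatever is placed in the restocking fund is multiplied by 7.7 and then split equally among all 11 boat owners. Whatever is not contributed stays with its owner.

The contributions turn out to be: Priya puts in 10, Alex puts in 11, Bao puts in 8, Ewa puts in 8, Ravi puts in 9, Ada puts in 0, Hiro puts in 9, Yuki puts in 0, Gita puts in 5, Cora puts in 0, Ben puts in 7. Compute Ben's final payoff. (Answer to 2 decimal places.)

Total contributed: 10 + 11 + 8 + 8 + 9 + 0 + 9 + 0 + 5 + 0 + 7 = 67.
Each receives 7.7 × 67 / 11 = 46.90 from the restocking fund.
Ben keeps 11 − 7 = 4, so Ben's payoff is 4 + 46.90 = 50.90.

50.90 dollars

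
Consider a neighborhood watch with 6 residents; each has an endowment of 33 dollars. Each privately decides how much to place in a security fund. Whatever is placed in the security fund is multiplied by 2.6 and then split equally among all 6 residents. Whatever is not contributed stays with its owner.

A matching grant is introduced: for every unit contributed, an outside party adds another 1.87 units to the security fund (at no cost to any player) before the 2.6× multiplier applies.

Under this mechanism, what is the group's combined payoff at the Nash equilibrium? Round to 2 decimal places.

1477.48 dollars

Under the mechanism each unit contributed yields 2.6 × 2.87 / 6 = 1.2437 back to its contributor per unit of net cost, which exceeds 1, making full contribution the dominant choice for everyone.
So the Nash equilibrium is full contribution by all 6; the group earns 2.6 × 2.87 × 198 = 1477.48.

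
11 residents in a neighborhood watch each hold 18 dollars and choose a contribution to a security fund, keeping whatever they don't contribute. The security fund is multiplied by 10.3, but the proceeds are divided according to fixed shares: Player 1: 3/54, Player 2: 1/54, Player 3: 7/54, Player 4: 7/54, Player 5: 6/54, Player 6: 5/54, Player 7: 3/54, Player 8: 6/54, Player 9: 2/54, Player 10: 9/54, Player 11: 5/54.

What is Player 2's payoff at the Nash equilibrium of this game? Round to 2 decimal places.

35.17 dollars

Player j's private return per contributed unit is 10.3 × (j's share). Contributing is weakly dominant for j when that share is at least 1/10.3 = 0.0971, and contributing 0 is dominant otherwise.
Player 3, Player 4, Player 5, Player 8 and Player 10 are above the threshold, contributing 18 each; the remaining 6 contribute 0. Total contributed: 90.
Player 2 keeps 18 and receives 10.3 × 90 × 1/54 = 17.17 from the security fund, for a payoff of 35.17.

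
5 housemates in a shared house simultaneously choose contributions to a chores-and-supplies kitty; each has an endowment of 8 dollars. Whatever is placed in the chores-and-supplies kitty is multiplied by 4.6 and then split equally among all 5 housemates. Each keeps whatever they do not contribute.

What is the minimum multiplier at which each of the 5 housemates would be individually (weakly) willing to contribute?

5

A contributed unit returns (multiplier)/5 to its contributor.
This reaches 1 exactly when the multiplier is 5.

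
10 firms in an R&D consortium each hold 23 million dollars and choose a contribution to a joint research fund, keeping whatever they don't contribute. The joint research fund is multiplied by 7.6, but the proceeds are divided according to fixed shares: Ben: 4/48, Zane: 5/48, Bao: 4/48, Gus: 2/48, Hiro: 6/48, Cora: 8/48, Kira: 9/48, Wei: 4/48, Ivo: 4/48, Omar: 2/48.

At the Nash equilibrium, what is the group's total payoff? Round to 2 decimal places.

533.60 million dollars

Each unit j contributes comes back to j as 7.6 × (j's share), so j prefers to contribute only if that share exceeds 1/7.6 = 0.1316; otherwise keeping the unit dominates.
Cora and Kira are above the threshold, contributing 23 each; the remaining 8 contribute 0. Total contributed: 46.
The joint research fund pays out 7.6 × 46 = 349.60 in total (split across the unequal shares, but the aggregate is all that matters for the group sum).
The 8 free-riders keep 23 each, adding 184. Group total = 184 + 349.60 = 533.60.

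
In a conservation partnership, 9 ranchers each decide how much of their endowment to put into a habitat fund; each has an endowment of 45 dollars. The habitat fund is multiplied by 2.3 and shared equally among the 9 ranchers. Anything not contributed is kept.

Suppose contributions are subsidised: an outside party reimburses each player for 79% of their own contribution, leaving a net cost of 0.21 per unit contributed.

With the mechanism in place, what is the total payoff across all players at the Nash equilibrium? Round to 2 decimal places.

With the mechanism, a contributed unit returns (2.3/9) / 0.21 = 1.2169 per unit of net cost to the contributor — now above 1 — so contributing fully is weakly dominant for every player.
At the Nash equilibrium everyone contributes 45. Group total payoff = 9 × (45 × 0.79 + 2.3 × 45) = 1251.45.

1251.45 dollars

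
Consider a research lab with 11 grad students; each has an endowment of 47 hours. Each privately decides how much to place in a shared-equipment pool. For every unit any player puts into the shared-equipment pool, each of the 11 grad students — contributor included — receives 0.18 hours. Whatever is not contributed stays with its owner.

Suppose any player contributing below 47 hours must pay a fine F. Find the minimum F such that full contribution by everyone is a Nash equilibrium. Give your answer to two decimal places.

38.54 hours

Given the others contribute fully, the best deviation is to contribute 0 (any partial contribution still incurs the fine and gives up units whose private return 0.18 is below 1).
Deviating from 47 to 0 saves 47 hours but forfeits the deviator's share of the drop in the shared-equipment pool: 0.18 × 47 = 8.46.
So the deviation gain is 47 − 8.46 = 38.54, and the fine must be at least 38.54 hours to wipe it out.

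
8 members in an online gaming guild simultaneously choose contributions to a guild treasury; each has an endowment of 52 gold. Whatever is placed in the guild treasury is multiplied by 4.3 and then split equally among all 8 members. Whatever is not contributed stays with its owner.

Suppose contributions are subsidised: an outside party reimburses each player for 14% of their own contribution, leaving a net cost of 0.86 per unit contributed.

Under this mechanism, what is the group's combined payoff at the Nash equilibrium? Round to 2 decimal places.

416.00 gold

The effective private return is (4.3/8) / 0.86 = 0.6250, which is still under 1, so the mechanism doesn't change anyone's dominant strategy: zero contribution.
At the Nash equilibrium no one contributes; group total payoff = 8 × 52 = 416.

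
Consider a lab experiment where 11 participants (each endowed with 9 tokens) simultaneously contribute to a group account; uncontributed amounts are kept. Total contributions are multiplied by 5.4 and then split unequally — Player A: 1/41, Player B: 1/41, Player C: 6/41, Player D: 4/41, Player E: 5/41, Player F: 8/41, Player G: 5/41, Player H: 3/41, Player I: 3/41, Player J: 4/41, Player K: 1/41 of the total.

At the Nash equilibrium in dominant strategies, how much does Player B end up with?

10.19 tokens

Each unit j contributes comes back to j as 5.4 × (j's share), so j prefers to contribute only if that share exceeds 1/5.4 = 0.1852; otherwise keeping the unit dominates.
Only Player F (8/41) clears that bar, contributing 9; the remaining 10 contribute 0. Total contributed: 9.
Player B keeps 9 and receives 5.4 × 9 × 1/41 = 1.19 from the group account, for a payoff of 10.19.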